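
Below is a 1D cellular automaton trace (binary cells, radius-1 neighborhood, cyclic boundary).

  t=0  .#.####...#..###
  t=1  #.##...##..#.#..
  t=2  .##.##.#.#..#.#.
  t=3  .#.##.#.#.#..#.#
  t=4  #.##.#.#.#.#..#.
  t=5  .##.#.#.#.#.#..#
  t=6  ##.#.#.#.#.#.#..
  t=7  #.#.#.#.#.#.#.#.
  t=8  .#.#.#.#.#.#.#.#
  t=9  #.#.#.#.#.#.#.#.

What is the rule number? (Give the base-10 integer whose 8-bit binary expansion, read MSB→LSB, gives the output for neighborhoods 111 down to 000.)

57

  ###|.  b7=0 t=0,i=4
  ##.|.  b6=0 t=0,i=6
  #.#|#  b5=1 t=0,i=0
  #..|#  b4=1 t=0,i=7
  .##|#  b3=1 t=0,i=3
  .#.|.  b2=0 t=0,i=1
  ..#|.  b1=0 t=0,i=9
  ...|#  b0=1 t=0,i=8
  bits 00111001 = 57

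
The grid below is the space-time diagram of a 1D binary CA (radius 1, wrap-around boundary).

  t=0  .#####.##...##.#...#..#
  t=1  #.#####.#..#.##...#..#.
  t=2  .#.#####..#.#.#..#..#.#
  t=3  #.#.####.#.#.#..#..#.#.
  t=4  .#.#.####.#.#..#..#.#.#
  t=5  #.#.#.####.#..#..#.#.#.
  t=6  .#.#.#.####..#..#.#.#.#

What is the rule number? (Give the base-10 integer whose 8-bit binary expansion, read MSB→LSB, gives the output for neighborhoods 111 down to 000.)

  ###|#  b7=1 t=0,i=2
  ##.|#  b6=1 t=0,i=5
  #.#|#  b5=1 t=0,i=0
  #..|.  b4=0 t=0,i=9
  .##|.  b3=0 t=0,i=1
  .#.|.  b2=0 t=0,i=15
  ..#|#  b1=1 t=0,i=11
  ...|.  b0=0 t=0,i=10
  bits 11100010 = 226

226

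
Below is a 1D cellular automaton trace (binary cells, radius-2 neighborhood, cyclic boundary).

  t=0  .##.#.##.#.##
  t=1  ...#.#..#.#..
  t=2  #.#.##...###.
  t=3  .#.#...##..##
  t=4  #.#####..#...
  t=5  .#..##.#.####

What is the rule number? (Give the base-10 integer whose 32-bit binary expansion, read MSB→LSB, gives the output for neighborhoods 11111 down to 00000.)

3859942685

  ##### -> #   bit 31 = 1  t=4,i=4
  ####. -> #   bit 30 = 1  t=4,i=5
  ###.# -> #   bit 29 = 1  t=2,i=11
  ###.. -> .   bit 28 = 0  t=4,i=6
  ##.## -> .   bit 27 = 0  t=0,i=0
  ##.#. -> #   bit 26 = 1  t=0,i=3
  ##..# -> #   bit 25 = 1  t=3,i=9
  ##... -> .   bit 24 = 0  t=2,i=6
  #.### -> .   bit 23 = 0  t=4,i=2
  #.##. -> .   bit 22 = 0  t=0,i=1
  #.#.# -> .   bit 21 = 0  t=0,i=4
  #.#.. -> #   bit 20 = 1  t=1,i=5
  #..## -> .   bit 19 = 0  t=3,i=10
  #..#. -> .   bit 18 = 0  t=1,i=7
  #...# -> #   bit 17 = 1  t=2,i=7
  #.... -> .   bit 16 = 0  t=1,i=12
  .#### -> .   bit 15 = 0  t=4,i=3
  .###. -> .   bit 14 = 0  t=2,i=10
  .##.# -> .   bit 13 = 0  t=0,i=2
  .##.. -> .   bit 12 = 0  t=2,i=5
  .#.## -> #   bit 11 = 1  t=0,i=5
  .#.#. -> #   bit 10 = 1  t=1,i=4
  .#..# -> .   bit 9 = 0  t=1,i=6
  .#... -> #   bit 8 = 1  t=1,i=11
  ..### -> .   bit 7 = 0  t=2,i=9
  ..##. -> .   bit 6 = 0  t=3,i=7
  ..#.# -> .   bit 5 = 0  t=1,i=3
  ..#.. -> #   bit 4 = 1  t=4,i=9
  ...## -> #   bit 3 = 1  t=2,i=8
  ...#. -> #   bit 2 = 1  t=1,i=2
  ....# -> .   bit 1 = 0  t=1,i=1
  ..... -> #   bit 0 = 1  t=1,i=0
  bits 11100110000100100000110100011101 = 3859942685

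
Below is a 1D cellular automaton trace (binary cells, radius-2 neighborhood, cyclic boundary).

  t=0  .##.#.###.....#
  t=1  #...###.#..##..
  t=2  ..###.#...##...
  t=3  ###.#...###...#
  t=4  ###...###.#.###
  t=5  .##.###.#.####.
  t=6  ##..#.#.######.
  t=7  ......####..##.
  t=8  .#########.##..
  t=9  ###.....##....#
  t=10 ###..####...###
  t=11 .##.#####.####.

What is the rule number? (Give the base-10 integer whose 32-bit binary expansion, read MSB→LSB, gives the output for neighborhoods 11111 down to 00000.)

  [31] ##### => .  t=4,i=0
  [30] ####. => #  t=3,i=1
  [29] ###.# => #  t=1,i=6
  [28] ###.. => #  t=0,i=8
  [27] ##.## => .  t=5,i=3
  [26] ##.#. => .  t=0,i=3
  [25] ##..# => .  t=1,i=13
  [24] ##... => .  t=0,i=9
  [23] #.### => #  t=0,i=6
  [22] #.##. => .  t=0,i=1
  [21] #.#.# => #  t=0,i=4
  [20] #.#.. => .  t=1,i=8
  [19] #..## => #  t=1,i=10
  [18] #..#. => .  t=1,i=14
  [17] #...# => #  t=1,i=2
  [16] #.... => .  t=0,i=10
  [15] .#### => #  t=3,i=0
  [14] .###. => .  t=0,i=7
  [13] .##.# => .  t=0,i=2
  [12] .##.. => .  t=1,i=12
  [11] .#.## => #  t=0,i=0
  [10] .#.#. => .  t=6,i=5
  [9] .#..# => .  t=1,i=9
  [8] .#... => .  t=1,i=1
  [7] ..### => #  t=1,i=4
  [6] ..##. => #  t=1,i=11
  [5] ..#.# => .  t=0,i=14
  [4] ..#.. => .  t=1,i=0
  [3] ...## => #  t=1,i=3
  [2] ...#. => .  t=0,i=13
  [1] ....# => #  t=0,i=12
  [0] ..... => #  t=0,i=11
  bits 01110000101010101000100011001011 = 1890224331

1890224331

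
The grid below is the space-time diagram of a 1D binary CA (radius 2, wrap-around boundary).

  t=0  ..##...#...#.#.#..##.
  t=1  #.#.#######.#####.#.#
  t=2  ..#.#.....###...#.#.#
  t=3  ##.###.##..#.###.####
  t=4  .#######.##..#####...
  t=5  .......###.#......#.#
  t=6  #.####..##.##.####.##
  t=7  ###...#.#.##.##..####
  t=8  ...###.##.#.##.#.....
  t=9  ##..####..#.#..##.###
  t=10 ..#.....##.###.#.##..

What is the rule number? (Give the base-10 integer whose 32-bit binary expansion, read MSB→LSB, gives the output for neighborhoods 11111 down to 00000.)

737560407

  ##### -> .   bit 31 = 0  t=1,i=6
  ####. -> .   bit 30 = 0  t=1,i=9
  ###.# -> #   bit 29 = 1  t=1,i=10
  ###.. -> .   bit 28 = 0  t=2,i=12
  ##.## -> #   bit 27 = 1  t=1,i=11
  ##.#. -> .   bit 26 = 0  t=1,i=1
  ##..# -> #   bit 25 = 1  t=3,i=9
  ##... -> #   bit 24 = 1  t=0,i=4
  #.### -> #   bit 23 = 1  t=1,i=4
  #.##. -> #   bit 22 = 1  t=1,i=20
  #.#.# -> #   bit 21 = 1  t=0,i=13
  #.#.. -> #   bit 20 = 1  t=0,i=15
  #..## -> .   bit 19 = 0  t=0,i=17
  #..#. -> #   bit 18 = 1  t=2,i=1
  #...# -> #   bit 17 = 1  t=0,i=0
  #.... -> .   bit 16 = 0  t=2,i=6
  .#### -> .   bit 15 = 0  t=1,i=5
  .###. -> #   bit 14 = 1  t=2,i=11
  .##.# -> .   bit 13 = 0  t=1,i=0
  .##.. -> .   bit 12 = 0  t=0,i=3
  .#.## -> .   bit 11 = 0  t=1,i=3
  .#.#. -> #   bit 10 = 1  t=0,i=12
  .#..# -> #   bit 9 = 1  t=0,i=16
  .#... -> #   bit 8 = 1  t=0,i=8
  ..### -> .   bit 7 = 0  t=2,i=10
  ..##. -> #   bit 6 = 1  t=0,i=2
  ..#.# -> .   bit 5 = 0  t=0,i=11
  ..#.. -> #   bit 4 = 1  t=0,i=7
  ...## -> .   bit 3 = 0  t=0,i=1
  ...#. -> #   bit 2 = 1  t=0,i=6
  ....# -> #   bit 1 = 1  t=2,i=8
  ..... -> #   bit 0 = 1  t=2,i=7
  bits 00101011111101100100011101010111 = 737560407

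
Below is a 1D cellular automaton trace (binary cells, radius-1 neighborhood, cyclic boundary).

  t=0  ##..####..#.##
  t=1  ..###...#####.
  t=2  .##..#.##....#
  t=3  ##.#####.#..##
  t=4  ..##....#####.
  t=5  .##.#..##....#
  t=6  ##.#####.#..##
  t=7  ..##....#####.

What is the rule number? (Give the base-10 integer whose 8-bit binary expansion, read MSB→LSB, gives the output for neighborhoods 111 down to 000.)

62

  ###|.  b7=0 t=0,i=0
  ##.|.  b6=0 t=0,i=1
  #.#|#  b5=1 t=0,i=11
  #..|#  b4=1 t=0,i=2
  .##|#  b3=1 t=0,i=4
  .#.|#  b2=1 t=0,i=10
  ..#|#  b1=1 t=0,i=3
  ...|.  b0=0 t=1,i=0
  bits 00111110 = 62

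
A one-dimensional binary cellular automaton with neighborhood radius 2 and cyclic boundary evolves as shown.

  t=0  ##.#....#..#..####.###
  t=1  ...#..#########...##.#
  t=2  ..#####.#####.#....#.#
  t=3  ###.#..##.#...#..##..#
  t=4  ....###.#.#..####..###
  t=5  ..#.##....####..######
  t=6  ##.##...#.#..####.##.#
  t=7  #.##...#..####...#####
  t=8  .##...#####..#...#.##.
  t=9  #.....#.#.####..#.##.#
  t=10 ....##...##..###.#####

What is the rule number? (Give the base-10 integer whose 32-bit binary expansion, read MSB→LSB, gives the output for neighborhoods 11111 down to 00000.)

  [31] ##### => #  t=0,i=21
  [30] ####. => .  t=0,i=0
  [29] ###.# => .  t=0,i=1
  [28] ###.. => #  t=1,i=14
  [27] ##.## => #  t=0,i=18
  [26] ##.#. => .  t=0,i=2
  [25] ##..# => #  t=3,i=19
  [24] ##... => .  t=1,i=15
  [23] #.### => #  t=0,i=19
  [22] #.##. => #  t=5,i=4
  [21] #.#.# => .  t=4,i=8
  [20] #.#.. => #  t=0,i=3
  [19] #..## => #  t=0,i=13
  [18] #..#. => #  t=0,i=10
  [17] #...# => .  t=1,i=1
  [16] #.... => .  t=0,i=5
  [15] .#### => .  t=0,i=15
  [14] .###. => #  t=4,i=5
  [13] .##.# => #  t=1,i=19
  [12] .##.. => .  t=3,i=18
  [11] .#.## => #  t=5,i=3
  [10] .#.#. => .  t=2,i=20
  [9] .#..# => #  t=0,i=9
  [8] .#... => .  t=0,i=4
  [7] ..### => #  t=0,i=14
  [6] ..##. => .  t=1,i=18
  [5] ..#.# => .  t=2,i=19
  [4] ..#.. => #  t=0,i=8
  [3] ...## => .  t=1,i=17
  [2] ...#. => #  t=0,i=7
  [1] ....# => #  t=0,i=6
  [0] ..... => .  t=9,i=3
  bits 10011010110111000110101010010110 = 2598136470

2598136470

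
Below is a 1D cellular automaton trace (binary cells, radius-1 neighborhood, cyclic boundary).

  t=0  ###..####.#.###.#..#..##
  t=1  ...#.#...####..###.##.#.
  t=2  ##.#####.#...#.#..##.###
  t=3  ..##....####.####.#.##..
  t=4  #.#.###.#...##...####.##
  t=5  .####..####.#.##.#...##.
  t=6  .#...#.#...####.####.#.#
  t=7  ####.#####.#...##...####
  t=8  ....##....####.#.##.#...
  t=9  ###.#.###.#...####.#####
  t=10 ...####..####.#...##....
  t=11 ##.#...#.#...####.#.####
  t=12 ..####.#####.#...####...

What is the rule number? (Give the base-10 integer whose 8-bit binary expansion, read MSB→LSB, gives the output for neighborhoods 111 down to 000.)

61

  nb ###: next=.  (t=0,i=0, bit7=0)
  nb ##.: next=.  (t=0,i=2, bit6=0)
  nb #.#: next=#  (t=0,i=9, bit5=1)
  nb #..: next=#  (t=0,i=3, bit4=1)
  nb .##: next=#  (t=0,i=5, bit3=1)
  nb .#.: next=#  (t=0,i=10, bit2=1)
  nb ..#: next=.  (t=0,i=4, bit1=0)
  nb ...: next=#  (t=1,i=0, bit0=1)
  bits 00111101 = 61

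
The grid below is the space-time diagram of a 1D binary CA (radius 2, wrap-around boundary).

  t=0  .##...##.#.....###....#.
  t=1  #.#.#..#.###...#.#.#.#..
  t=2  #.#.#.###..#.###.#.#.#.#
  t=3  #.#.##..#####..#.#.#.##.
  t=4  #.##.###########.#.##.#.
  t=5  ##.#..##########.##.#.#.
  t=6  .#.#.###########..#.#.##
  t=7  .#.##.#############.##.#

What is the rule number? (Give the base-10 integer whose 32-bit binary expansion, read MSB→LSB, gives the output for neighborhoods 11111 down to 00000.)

  [31] ##### => #  t=3,i=10
  [30] ####. => #  t=3,i=11
  [29] ###.# => #  t=2,i=15
  [28] ###.. => #  t=0,i=17
  [27] ##.## => .  t=4,i=4
  [26] ##.#. => .  t=0,i=8
  [25] ##..# => #  t=2,i=9
  [24] ##... => .  t=0,i=3
  [23] #.### => .  t=1,i=9
  [22] #.##. => .  t=2,i=23
  [21] #.#.# => #  t=1,i=2
  [20] #.#.. => #  t=0,i=9
  [19] #..## => #  t=0,i=0
  [18] #..#. => #  t=1,i=6
  [17] #...# => #  t=0,i=4
  [16] #.... => #  t=0,i=11
  [15] .#### => #  t=3,i=9
  [14] .###. => .  t=0,i=16
  [13] .##.# => #  t=0,i=7
  [12] .##.. => #  t=0,i=2
  [11] .#.## => #  t=1,i=8
  [10] .#.#. => .  t=1,i=1
  [9] .#..# => .  t=0,i=23
  [8] .#... => #  t=0,i=10
  [7] ..### => #  t=0,i=15
  [6] ..##. => .  t=0,i=1
  [5] ..#.# => #  t=1,i=0
  [4] ..#.. => .  t=0,i=22
  [3] ...## => .  t=0,i=5
  [2] ...#. => #  t=0,i=21
  [1] ....# => .  t=0,i=13
  [0] ..... => .  t=0,i=12
  bits 11110010001111111011100110100100 = 4064262564

4064262564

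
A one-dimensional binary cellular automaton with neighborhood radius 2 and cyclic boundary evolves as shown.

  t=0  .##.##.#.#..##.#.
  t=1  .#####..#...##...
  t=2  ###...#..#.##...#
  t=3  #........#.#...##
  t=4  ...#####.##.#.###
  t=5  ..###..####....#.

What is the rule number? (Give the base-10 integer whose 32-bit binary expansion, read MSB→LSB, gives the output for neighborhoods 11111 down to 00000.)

708896235

  nb #####: next=.  (t=1,i=3, bit31=0)
  nb ####.: next=.  (t=1,i=4, bit30=0)
  nb ###.#: next=#  (t=4,i=7, bit29=1)
  nb ###..: next=.  (t=1,i=5, bit28=0)
  nb ##.##: next=#  (t=0,i=3, bit27=1)
  nb ##.#.: next=.  (t=0,i=6, bit26=0)
  nb ##..#: next=#  (t=1,i=6, bit25=1)
  nb ##...: next=.  (t=1,i=14, bit24=0)
  nb #.###: next=.  (t=4,i=14, bit23=0)
  nb #.##.: next=#  (t=0,i=4, bit22=1)
  nb #.#.#: next=.  (t=0,i=7, bit21=0)
  nb #.#..: next=.  (t=0,i=9, bit20=0)
  nb #..##: next=.  (t=0,i=0, bit19=0)
  nb #..#.: next=.  (t=1,i=7, bit18=0)
  nb #...#: next=.  (t=1,i=10, bit17=0)
  nb #....: next=.  (t=1,i=15, bit16=0)
  nb .####: next=#  (t=1,i=2, bit15=1)
  nb .###.: next=#  (t=3,i=16, bit14=1)
  nb .##.#: next=#  (t=0,i=2, bit13=1)
  nb .##..: next=.  (t=1,i=13, bit12=0)
  nb .#.##: next=.  (t=2,i=10, bit11=0)
  nb .#.#.: next=#  (t=0,i=8, bit10=1)
  nb .#..#: next=.  (t=0,i=10, bit9=0)
  nb .#...: next=#  (t=1,i=9, bit8=1)
  nb ..###: next=#  (t=1,i=1, bit7=1)
  nb ..##.: next=#  (t=0,i=1, bit6=1)
  nb ..#.#: next=#  (t=2,i=9, bit5=1)
  nb ..#..: next=.  (t=1,i=8, bit4=0)
  nb ...##: next=#  (t=1,i=0, bit3=1)
  nb ...#.: next=.  (t=2,i=5, bit2=0)
  nb ....#: next=#  (t=1,i=16, bit1=1)
  nb .....: next=#  (t=3,i=3, bit0=1)
  bits 00101010010000001110010111101011 = 708896235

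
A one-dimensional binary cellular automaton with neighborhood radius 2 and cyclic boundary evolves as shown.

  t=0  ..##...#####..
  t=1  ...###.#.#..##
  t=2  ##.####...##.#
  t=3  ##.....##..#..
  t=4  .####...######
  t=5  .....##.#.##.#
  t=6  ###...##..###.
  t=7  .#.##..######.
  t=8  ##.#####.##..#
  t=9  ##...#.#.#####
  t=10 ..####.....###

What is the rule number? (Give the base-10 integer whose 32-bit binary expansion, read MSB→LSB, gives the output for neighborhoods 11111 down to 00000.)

2807002037

  ##### -> #   bit 31 = 1  t=0,i=9
  ####. -> .   bit 30 = 0  t=0,i=10
  ###.# -> #   bit 29 = 1  t=1,i=5
  ###.. -> .   bit 28 = 0  t=0,i=11
  ##.## -> .   bit 27 = 0  t=2,i=2
  ##.#. -> #   bit 26 = 1  t=1,i=6
  ##..# -> #   bit 25 = 1  t=3,i=9
  ##... -> #   bit 24 = 1  t=0,i=4
  #.### -> .   bit 23 = 0  t=2,i=3
  #.##. -> #   bit 22 = 1  t=5,i=10
  #.#.# -> .   bit 21 = 0  t=1,i=7
  #.#.. -> .   bit 20 = 0  t=1,i=9
  #..## -> #   bit 19 = 1  t=1,i=11
  #..#. -> #   bit 18 = 1  t=3,i=10
  #...# -> #   bit 17 = 1  t=0,i=5
  #.... -> #   bit 16 = 1  t=0,i=13
  .#### -> .   bit 15 = 0  t=0,i=8
  .###. -> #   bit 14 = 1  t=1,i=4
  .##.# -> #   bit 13 = 1  t=2,i=11
  .##.. -> #   bit 12 = 1  t=0,i=3
  .#.## -> .   bit 11 = 0  t=5,i=9
  .#.#. -> .   bit 10 = 0  t=1,i=8
  .#..# -> #   bit 9 = 1  t=1,i=10
  .#... -> #   bit 8 = 1  t=5,i=0
  ..### -> #   bit 7 = 1  t=0,i=7
  ..##. -> .   bit 6 = 0  t=0,i=2
  ..#.# -> #   bit 5 = 1  t=7,i=1
  ..#.. -> #   bit 4 = 1  t=3,i=11
  ...## -> .   bit 3 = 0  t=0,i=1
  ...#. -> #   bit 2 = 1  t=9,i=4
  ....# -> .   bit 1 = 0  t=0,i=0
  ..... -> #   bit 0 = 1  t=3,i=4
  bits 10100111010011110111001110110101 = 2807002037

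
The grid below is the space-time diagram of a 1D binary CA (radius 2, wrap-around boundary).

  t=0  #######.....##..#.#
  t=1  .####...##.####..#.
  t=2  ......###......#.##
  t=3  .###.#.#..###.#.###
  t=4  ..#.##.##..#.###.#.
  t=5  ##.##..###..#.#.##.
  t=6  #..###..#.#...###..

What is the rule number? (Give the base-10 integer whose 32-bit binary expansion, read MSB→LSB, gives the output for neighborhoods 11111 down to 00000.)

  ##### -> #   bit 31 = 1  t=0,i=1
  ####. -> .   bit 30 = 0  t=0,i=5
  ###.# -> .   bit 29 = 0  t=3,i=3
  ###.. -> .   bit 28 = 0  t=0,i=6
  ##.## -> .   bit 27 = 0  t=1,i=10
  ##.#. -> #   bit 26 = 1  t=3,i=4
  ##..# -> #   bit 25 = 1  t=0,i=14
  ##... -> .   bit 24 = 0  t=0,i=7
  #.### -> .   bit 23 = 0  t=0,i=18
  #.##. -> #   bit 22 = 1  t=2,i=17
  #.#.# -> #   bit 21 = 1  t=3,i=5
  #.#.. -> #   bit 20 = 1  t=3,i=7
  #..## -> .   bit 19 = 0  t=1,i=0
  #..#. -> .   bit 18 = 0  t=0,i=15
  #...# -> #   bit 17 = 1  t=1,i=6
  #.... -> #   bit 16 = 1  t=0,i=8
  .#### -> .   bit 15 = 0  t=0,i=0
  .###. -> #   bit 14 = 1  t=2,i=7
  .##.# -> .   bit 13 = 0  t=1,i=9
  .##.. -> #   bit 12 = 1  t=0,i=13
  .#.## -> #   bit 11 = 1  t=0,i=17
  .#.#. -> .   bit 10 = 0  t=3,i=6
  .#..# -> #   bit 9 = 1  t=1,i=18
  .#... -> .   bit 8 = 0  t=4,i=18
  ..### -> .   bit 7 = 0  t=1,i=1
  ..##. -> #   bit 6 = 1  t=0,i=12
  ..#.# -> .   bit 5 = 0  t=0,i=16
  ..#.. -> #   bit 4 = 1  t=1,i=17
  ...## -> #   bit 3 = 1  t=0,i=11
  ...#. -> #   bit 2 = 1  t=2,i=14
  ....# -> .   bit 1 = 0  t=0,i=10
  ..... -> #   bit 0 = 1  t=0,i=9
  bits 10000110011100110101101001011101 = 2255706717

2255706717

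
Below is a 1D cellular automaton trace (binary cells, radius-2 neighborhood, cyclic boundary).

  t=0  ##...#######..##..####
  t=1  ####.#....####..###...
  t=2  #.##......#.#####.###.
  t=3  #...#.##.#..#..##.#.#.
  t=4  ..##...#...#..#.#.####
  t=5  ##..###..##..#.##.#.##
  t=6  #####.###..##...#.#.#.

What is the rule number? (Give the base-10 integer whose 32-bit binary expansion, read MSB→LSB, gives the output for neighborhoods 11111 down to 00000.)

  ##### -> .   bit 31 = 0  t=0,i=7
  ####. -> #   bit 30 = 1  t=0,i=0
  ###.# -> #   bit 29 = 1  t=1,i=3
  ###.. -> #   bit 28 = 1  t=0,i=1
  ##.## -> .   bit 27 = 0  t=2,i=17
  ##.#. -> .   bit 26 = 0  t=1,i=4
  ##..# -> #   bit 25 = 1  t=0,i=12
  ##... -> #   bit 24 = 1  t=0,i=2
  #.### -> #   bit 23 = 1  t=2,i=12
  #.##. -> .   bit 22 = 0  t=2,i=2
  #.#.# -> #   bit 21 = 1  t=2,i=0
  #.#.. -> .   bit 20 = 0  t=1,i=5
  #..## -> #   bit 19 = 1  t=0,i=13
  #..#. -> #   bit 18 = 1  t=3,i=11
  #...# -> #   bit 17 = 1  t=0,i=3
  #.... -> .   bit 16 = 0  t=1,i=7
  .#### -> .   bit 15 = 0  t=0,i=6
  .###. -> .   bit 14 = 0  t=1,i=17
  .##.# -> #   bit 13 = 1  t=3,i=7
  .##.. -> .   bit 12 = 0  t=0,i=15
  .#.## -> .   bit 11 = 0  t=2,i=1
  .#.#. -> #   bit 10 = 1  t=3,i=19
  .#..# -> .   bit 9 = 0  t=3,i=10
  .#... -> .   bit 8 = 0  t=1,i=6
  ..### -> #   bit 7 = 1  t=0,i=5
  ..##. -> .   bit 6 = 0  t=0,i=14
  ..#.# -> .   bit 5 = 0  t=2,i=10
  ..#.. -> .   bit 4 = 0  t=3,i=12
  ...## -> .   bit 3 = 0  t=0,i=4
  ...#. -> #   bit 2 = 1  t=2,i=9
  ....# -> .   bit 1 = 0  t=1,i=8
  ..... -> #   bit 0 = 1  t=2,i=6
  bits 01110011101011100010010010000101 = 1940792453

1940792453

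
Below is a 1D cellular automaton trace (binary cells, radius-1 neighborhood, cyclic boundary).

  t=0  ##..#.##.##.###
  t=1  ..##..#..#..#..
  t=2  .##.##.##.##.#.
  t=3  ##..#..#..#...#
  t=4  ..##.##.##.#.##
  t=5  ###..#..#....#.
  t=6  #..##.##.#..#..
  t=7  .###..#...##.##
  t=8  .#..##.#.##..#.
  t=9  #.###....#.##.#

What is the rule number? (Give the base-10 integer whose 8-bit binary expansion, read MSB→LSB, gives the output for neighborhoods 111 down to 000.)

26

  ###|.  b7=0 t=0,i=0
  ##.|.  b6=0 t=0,i=1
  #.#|.  b5=0 t=0,i=5
  #..|#  b4=1 t=0,i=2
  .##|#  b3=1 t=0,i=6
  .#.|.  b2=0 t=0,i=4
  ..#|#  b1=1 t=0,i=3
  ...|.  b0=0 t=1,i=0
  bits 00011010 = 26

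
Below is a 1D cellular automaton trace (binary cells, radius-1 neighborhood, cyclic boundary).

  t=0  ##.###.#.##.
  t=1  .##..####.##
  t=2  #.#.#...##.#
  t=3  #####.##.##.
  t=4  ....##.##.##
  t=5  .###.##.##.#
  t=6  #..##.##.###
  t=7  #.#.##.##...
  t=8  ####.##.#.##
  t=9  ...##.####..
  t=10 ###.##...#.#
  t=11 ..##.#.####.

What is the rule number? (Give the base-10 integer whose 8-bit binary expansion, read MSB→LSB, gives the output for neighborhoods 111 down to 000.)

  ### -> .   bit 7 = 0  t=0,i=4
  ##. -> #   bit 6 = 1  t=0,i=1
  #.# -> #   bit 5 = 1  t=0,i=2
  #.. -> .   bit 4 = 0  t=1,i=3
  .## -> .   bit 3 = 0  t=0,i=0
  .#. -> #   bit 2 = 1  t=0,i=7
  ..# -> #   bit 1 = 1  t=1,i=4
  ... -> #   bit 0 = 1  t=2,i=6
  bits 01100111 = 103

103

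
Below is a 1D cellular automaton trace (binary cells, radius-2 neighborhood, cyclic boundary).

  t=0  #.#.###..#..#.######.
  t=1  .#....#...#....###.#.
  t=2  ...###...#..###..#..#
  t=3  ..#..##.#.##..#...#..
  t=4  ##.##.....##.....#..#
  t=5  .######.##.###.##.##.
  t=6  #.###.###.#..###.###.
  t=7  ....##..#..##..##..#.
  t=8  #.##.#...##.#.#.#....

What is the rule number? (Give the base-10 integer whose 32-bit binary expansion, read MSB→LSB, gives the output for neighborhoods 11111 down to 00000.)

3108607502

  #####|#  b31=1 t=0,i=16
  ####.|.  b30=0 t=0,i=18
  ###.#|#  b29=1 t=0,i=19
  ###..|#  b28=1 t=0,i=6
  ##.##|#  b27=1 t=4,i=2
  ##.#.|.  b26=0 t=0,i=20
  ##..#|.  b25=0 t=0,i=7
  ##...|#  b24=1 t=2,i=6
  #.###|.  b23=0 t=0,i=4
  #.##.|#  b22=1 t=3,i=10
  #.#.#|.  b21=0 t=0,i=0
  #.#..|.  b20=0 t=1,i=19
  #..##|#  b19=1 t=2,i=11
  #..#.|.  b18=0 t=0,i=8
  #...#|.  b17=0 t=1,i=8
  #....|#  b16=1 t=1,i=3
  .####|#  b15=1 t=0,i=15
  .###.|.  b14=0 t=0,i=5
  .##.#|.  b13=0 t=3,i=6
  .##..|#  b12=1 t=3,i=11
  .#.##|.  b11=0 t=0,i=3
  .#.#.|#  b10=1 t=0,i=1
  .#..#|#  b9=1 t=0,i=10
  .#...|.  b8=0 t=1,i=2
  ..###|.  b7=0 t=1,i=15
  ..##.|.  b6=0 t=3,i=5
  ..#.#|.  b5=0 t=0,i=12
  ..#..|.  b4=0 t=0,i=9
  ...##|#  b3=1 t=1,i=14
  ...#.|#  b2=1 t=1,i=5
  ....#|#  b1=1 t=1,i=4
  .....|.  b0=0 t=4,i=7
  bits 10111001010010011001011000001110 = 3108607502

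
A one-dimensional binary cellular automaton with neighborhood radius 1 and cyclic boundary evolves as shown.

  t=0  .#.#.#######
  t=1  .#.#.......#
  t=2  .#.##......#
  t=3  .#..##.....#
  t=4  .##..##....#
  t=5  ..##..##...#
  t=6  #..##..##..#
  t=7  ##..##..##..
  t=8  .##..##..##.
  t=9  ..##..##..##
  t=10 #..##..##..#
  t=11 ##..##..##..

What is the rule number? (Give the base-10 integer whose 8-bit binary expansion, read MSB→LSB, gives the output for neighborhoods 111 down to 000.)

  ### -> .   bit 7 = 0  t=0,i=6
  ##. -> #   bit 6 = 1  t=0,i=11
  #.# -> .   bit 5 = 0  t=0,i=0
  #.. -> #   bit 4 = 1  t=1,i=4
  .## -> .   bit 3 = 0  t=0,i=5
  .#. -> #   bit 2 = 1  t=0,i=1
  ..# -> .   bit 1 = 0  t=1,i=10
  ... -> .   bit 0 = 0  t=1,i=5
  bits 01010100 = 84

84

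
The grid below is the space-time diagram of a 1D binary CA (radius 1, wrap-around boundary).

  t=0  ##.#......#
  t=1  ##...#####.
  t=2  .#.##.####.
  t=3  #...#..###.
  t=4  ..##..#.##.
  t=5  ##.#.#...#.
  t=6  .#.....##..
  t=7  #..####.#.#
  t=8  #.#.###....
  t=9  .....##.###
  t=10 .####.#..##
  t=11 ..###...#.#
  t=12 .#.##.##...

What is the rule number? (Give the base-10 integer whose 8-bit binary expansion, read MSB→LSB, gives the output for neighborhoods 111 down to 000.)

  [7] ### => #  t=0,i=0
  [6] ##. => #  t=0,i=1
  [5] #.# => .  t=0,i=2
  [4] #.. => .  t=0,i=4
  [3] .## => .  t=0,i=10
  [2] .#. => .  t=0,i=3
  [1] ..# => #  t=0,i=9
  [0] ... => #  t=0,i=5
  bits 11000011 = 195

195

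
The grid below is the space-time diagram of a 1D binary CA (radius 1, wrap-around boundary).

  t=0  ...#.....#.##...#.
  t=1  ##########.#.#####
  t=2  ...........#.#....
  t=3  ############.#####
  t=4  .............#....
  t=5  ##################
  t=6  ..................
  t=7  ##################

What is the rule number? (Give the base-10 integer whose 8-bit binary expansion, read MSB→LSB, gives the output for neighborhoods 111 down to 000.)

  [7] ### => .  t=1,i=0
  [6] ##. => .  t=0,i=12
  [5] #.# => .  t=0,i=10
  [4] #.. => #  t=0,i=4
  [3] .## => #  t=0,i=11
  [2] .#. => #  t=0,i=3
  [1] ..# => #  t=0,i=2
  [0] ... => #  t=0,i=0
  bits 00011111 = 31

31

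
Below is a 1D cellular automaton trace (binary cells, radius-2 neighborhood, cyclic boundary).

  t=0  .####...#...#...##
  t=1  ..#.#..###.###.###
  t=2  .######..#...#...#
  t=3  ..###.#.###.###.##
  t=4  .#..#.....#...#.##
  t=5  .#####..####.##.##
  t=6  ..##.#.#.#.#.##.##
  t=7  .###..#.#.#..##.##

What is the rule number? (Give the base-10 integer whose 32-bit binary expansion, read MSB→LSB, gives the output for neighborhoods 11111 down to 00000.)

2958866302

  [31] ##### => #  t=2,i=3
  [30] ####. => .  t=0,i=3
  [29] ###.# => #  t=1,i=9
  [28] ###.. => #  t=0,i=4
  [27] ##.## => .  t=0,i=0
  [26] ##.#. => .  t=3,i=5
  [25] ##..# => .  t=1,i=0
  [24] ##... => .  t=0,i=5
  [23] #.### => .  t=0,i=1
  [22] #.##. => #  t=3,i=16
  [21] #.#.# => .  t=3,i=6
  [20] #.#.. => #  t=1,i=4
  [19] #..## => #  t=1,i=6
  [18] #..#. => #  t=1,i=1
  [17] #...# => .  t=0,i=6
  [16] #.... => .  t=4,i=6
  [15] .#### => #  t=0,i=2
  [14] .###. => .  t=1,i=8
  [13] .##.# => #  t=0,i=17
  [12] .##.. => #  t=3,i=17
  [11] .#.## => .  t=2,i=0
  [10] .#.#. => #  t=1,i=3
  [9] .#..# => #  t=1,i=5
  [8] .#... => #  t=0,i=9
  [7] ..### => .  t=1,i=7
  [6] ..##. => #  t=0,i=16
  [5] ..#.# => #  t=1,i=2
  [4] ..#.. => #  t=0,i=8
  [3] ...## => #  t=0,i=15
  [2] ...#. => #  t=0,i=7
  [1] ....# => #  t=4,i=8
  [0] ..... => .  t=4,i=7
  bits 10110000010111001011011101111110 = 2958866302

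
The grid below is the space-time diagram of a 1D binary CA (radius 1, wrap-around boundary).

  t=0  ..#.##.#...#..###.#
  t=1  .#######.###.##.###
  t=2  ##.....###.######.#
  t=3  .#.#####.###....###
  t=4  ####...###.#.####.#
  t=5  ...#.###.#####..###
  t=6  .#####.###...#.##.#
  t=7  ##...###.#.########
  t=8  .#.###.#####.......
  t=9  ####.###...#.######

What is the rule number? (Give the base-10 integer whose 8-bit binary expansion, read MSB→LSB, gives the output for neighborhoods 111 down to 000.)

  nb ###: next=.  (t=0,i=15, bit7=0)
  nb ##.: next=#  (t=0,i=5, bit6=1)
  nb #.#: next=#  (t=0,i=3, bit5=1)
  nb #..: next=.  (t=0,i=0, bit4=0)
  nb .##: next=#  (t=0,i=4, bit3=1)
  nb .#.: next=#  (t=0,i=2, bit2=1)
  nb ..#: next=#  (t=0,i=1, bit1=1)
  nb ...: next=#  (t=0,i=9, bit0=1)
  bits 01101111 = 111

111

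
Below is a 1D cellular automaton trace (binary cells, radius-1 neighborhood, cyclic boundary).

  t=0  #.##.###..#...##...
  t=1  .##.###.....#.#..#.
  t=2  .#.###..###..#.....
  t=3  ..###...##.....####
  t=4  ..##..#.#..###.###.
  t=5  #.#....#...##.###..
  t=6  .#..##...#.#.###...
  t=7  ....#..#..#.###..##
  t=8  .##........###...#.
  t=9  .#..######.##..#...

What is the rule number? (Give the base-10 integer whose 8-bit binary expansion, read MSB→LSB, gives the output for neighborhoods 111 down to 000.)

  ###|#  b7=1 t=0,i=6
  ##.|.  b6=0 t=0,i=3
  #.#|#  b5=1 t=0,i=1
  #..|.  b4=0 t=0,i=8
  .##|#  b3=1 t=0,i=2
  .#.|.  b2=0 t=0,i=0
  ..#|.  b1=0 t=0,i=9
  ...|#  b0=1 t=0,i=12
  bits 10101001 = 169

169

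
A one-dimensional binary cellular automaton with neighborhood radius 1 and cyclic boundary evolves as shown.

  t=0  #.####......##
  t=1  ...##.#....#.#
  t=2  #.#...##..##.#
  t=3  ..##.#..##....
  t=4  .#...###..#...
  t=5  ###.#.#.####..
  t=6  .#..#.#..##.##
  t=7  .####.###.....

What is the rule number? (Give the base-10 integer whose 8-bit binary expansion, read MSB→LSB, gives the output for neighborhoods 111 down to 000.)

150

  [7] ### => #  t=0,i=3
  [6] ##. => .  t=0,i=0
  [5] #.# => .  t=0,i=1
  [4] #.. => #  t=0,i=6
  [3] .## => .  t=0,i=2
  [2] .#. => #  t=1,i=6
  [1] ..# => #  t=0,i=11
  [0] ... => .  t=0,i=7
  bits 10010110 = 150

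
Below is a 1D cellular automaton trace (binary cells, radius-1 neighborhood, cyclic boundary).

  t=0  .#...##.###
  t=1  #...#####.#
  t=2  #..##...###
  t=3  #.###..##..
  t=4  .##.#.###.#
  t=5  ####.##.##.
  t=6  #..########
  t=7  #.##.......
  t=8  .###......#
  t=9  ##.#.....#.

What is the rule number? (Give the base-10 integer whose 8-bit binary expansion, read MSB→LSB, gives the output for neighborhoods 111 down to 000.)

106

  nb ###: next=.  (t=0,i=9, bit7=0)
  nb ##.: next=#  (t=0,i=6, bit6=1)
  nb #.#: next=#  (t=0,i=0, bit5=1)
  nb #..: next=.  (t=0,i=2, bit4=0)
  nb .##: next=#  (t=0,i=5, bit3=1)
  nb .#.: next=.  (t=0,i=1, bit2=0)
  nb ..#: next=#  (t=0,i=4, bit1=1)
  nb ...: next=.  (t=0,i=3, bit0=0)
  bits 01101010 = 106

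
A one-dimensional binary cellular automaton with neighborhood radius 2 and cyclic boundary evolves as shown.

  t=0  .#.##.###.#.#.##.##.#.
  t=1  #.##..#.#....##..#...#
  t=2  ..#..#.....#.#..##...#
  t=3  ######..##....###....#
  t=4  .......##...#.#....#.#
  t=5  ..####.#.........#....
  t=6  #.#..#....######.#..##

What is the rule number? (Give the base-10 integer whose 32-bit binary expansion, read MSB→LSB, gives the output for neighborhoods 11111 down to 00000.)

550243027

  nb #####: next=.  (t=3,i=1, bit31=0)
  nb ####.: next=.  (t=3,i=4, bit30=0)
  nb ###.#: next=#  (t=0,i=8, bit29=1)
  nb ###..: next=.  (t=3,i=5, bit28=0)
  nb ##.##: next=.  (t=0,i=5, bit27=0)
  nb ##.#.: next=.  (t=0,i=9, bit26=0)
  nb ##..#: next=.  (t=1,i=4, bit25=0)
  nb ##...: next=.  (t=2,i=18, bit24=0)
  nb #.###: next=#  (t=0,i=6, bit23=1)
  nb #.##.: next=#  (t=0,i=3, bit22=1)
  nb #.#.#: next=.  (t=0,i=10, bit21=0)
  nb #.#..: next=.  (t=0,i=20, bit20=0)
  nb #..##: next=#  (t=2,i=15, bit19=1)
  nb #..#.: next=#  (t=0,i=0, bit18=1)
  nb #...#: next=.  (t=1,i=19, bit17=0)
  nb #....: next=.  (t=1,i=10, bit16=0)
  nb .####: next=.  (t=3,i=0, bit15=0)
  nb .###.: next=.  (t=0,i=7, bit14=0)
  nb .##.#: next=.  (t=0,i=4, bit13=0)
  nb .##..: next=.  (t=1,i=3, bit12=0)
  nb .#.##: next=#  (t=0,i=2, bit11=1)
  nb .#.#.: next=.  (t=0,i=11, bit10=0)
  nb .#..#: next=#  (t=0,i=21, bit9=1)
  nb .#...: next=.  (t=1,i=9, bit8=0)
  nb ..###: next=#  (t=3,i=14, bit7=1)
  nb ..##.: next=#  (t=1,i=13, bit6=1)
  nb ..#.#: next=.  (t=0,i=1, bit5=0)
  nb ..#..: next=#  (t=1,i=17, bit4=1)
  nb ...##: next=.  (t=1,i=12, bit3=0)
  nb ...#.: next=.  (t=2,i=10, bit2=0)
  nb ....#: next=#  (t=1,i=11, bit1=1)
  nb .....: next=#  (t=2,i=8, bit0=1)
  bits 00100000110011000000101011010011 = 550243027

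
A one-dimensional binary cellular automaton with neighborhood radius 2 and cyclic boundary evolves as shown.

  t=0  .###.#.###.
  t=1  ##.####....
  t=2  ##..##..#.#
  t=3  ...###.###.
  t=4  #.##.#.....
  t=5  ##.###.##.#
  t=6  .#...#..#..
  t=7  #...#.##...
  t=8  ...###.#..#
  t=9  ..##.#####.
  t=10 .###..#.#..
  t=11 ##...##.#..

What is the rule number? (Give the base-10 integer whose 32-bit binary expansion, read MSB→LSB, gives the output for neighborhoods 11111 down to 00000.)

  ##### -> .   bit 31 = 0  t=9,i=7
  ####. -> #   bit 30 = 1  t=1,i=5
  ###.# -> #   bit 29 = 1  t=0,i=3
  ###.. -> .   bit 28 = 0  t=0,i=9
  ##.## -> .   bit 27 = 0  t=1,i=2
  ##.#. -> #   bit 26 = 1  t=0,i=4
  ##..# -> .   bit 25 = 0  t=0,i=10
  ##... -> .   bit 24 = 0  t=1,i=7
  #.### -> .   bit 23 = 0  t=0,i=7
  #.##. -> .   bit 22 = 0  t=4,i=2
  #.#.# -> #   bit 21 = 1  t=0,i=5
  #.#.. -> #   bit 20 = 1  t=4,i=5
  #..## -> #   bit 19 = 1  t=0,i=0
  #..#. -> #   bit 18 = 1  t=2,i=7
  #...# -> .   bit 17 = 0  t=6,i=3
  #.... -> #   bit 16 = 1  t=1,i=8
  .#### -> #   bit 15 = 1  t=1,i=4
  .###. -> .   bit 14 = 0  t=0,i=2
  .##.# -> #   bit 13 = 1  t=1,i=1
  .##.. -> #   bit 12 = 1  t=2,i=5
  .#.## -> #   bit 11 = 1  t=0,i=6
  .#.#. -> .   bit 10 = 0  t=10,i=7
  .#..# -> #   bit 9 = 1  t=6,i=6
  .#... -> .   bit 8 = 0  t=4,i=6
  ..### -> #   bit 7 = 1  t=0,i=1
  ..##. -> #   bit 6 = 1  t=1,i=0
  ..#.# -> #   bit 5 = 1  t=2,i=8
  ..#.. -> .   bit 4 = 0  t=6,i=1
  ...## -> #   bit 3 = 1  t=1,i=10
  ...#. -> #   bit 2 = 1  t=4,i=10
  ....# -> .   bit 1 = 0  t=1,i=9
  ..... -> #   bit 0 = 1  t=4,i=8
  bits 01100100001111011011101011101101 = 1681767149

1681767149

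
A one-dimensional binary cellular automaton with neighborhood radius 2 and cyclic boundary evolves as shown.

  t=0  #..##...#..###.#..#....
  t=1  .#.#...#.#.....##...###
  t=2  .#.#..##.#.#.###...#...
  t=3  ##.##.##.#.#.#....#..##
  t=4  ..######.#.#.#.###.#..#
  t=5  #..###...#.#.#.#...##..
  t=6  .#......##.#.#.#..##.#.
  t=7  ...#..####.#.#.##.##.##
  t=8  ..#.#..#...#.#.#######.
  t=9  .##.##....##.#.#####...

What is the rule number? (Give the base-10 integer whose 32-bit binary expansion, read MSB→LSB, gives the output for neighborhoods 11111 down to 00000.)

  [31] ##### => #  t=4,i=4
  [30] ####. => .  t=3,i=0
  [29] ###.# => .  t=0,i=13
  [28] ###.. => .  t=2,i=15
  [27] ##.## => #  t=3,i=2
  [26] ##.#. => .  t=0,i=14
  [25] ##..# => #  t=5,i=21
  [24] ##... => .  t=0,i=5
  [23] #.### => #  t=2,i=13
  [22] #.##. => #  t=3,i=3
  [21] #.#.# => #  t=1,i=1
  [20] #.#.. => #  t=0,i=15
  [19] #..## => .  t=0,i=2
  [18] #..#. => .  t=0,i=17
  [17] #...# => .  t=0,i=6
  [16] #.... => #  t=0,i=20
  [15] .#### => #  t=3,i=22
  [14] .###. => .  t=0,i=12
  [13] .##.# => #  t=2,i=7
  [12] .##.. => .  t=0,i=4
  [11] .#.## => .  t=2,i=12
  [10] .#.#. => .  t=1,i=2
  [9] .#..# => #  t=0,i=1
  [8] .#... => .  t=0,i=19
  [7] ..### => .  t=0,i=11
  [6] ..##. => #  t=0,i=3
  [5] ..#.# => #  t=1,i=7
  [4] ..#.. => .  t=0,i=0
  [3] ...## => #  t=1,i=14
  [2] ...#. => #  t=0,i=7
  [1] ....# => #  t=0,i=21
  [0] ..... => .  t=1,i=12
  bits 10001010111100011010001001101110 = 2331091566

2331091566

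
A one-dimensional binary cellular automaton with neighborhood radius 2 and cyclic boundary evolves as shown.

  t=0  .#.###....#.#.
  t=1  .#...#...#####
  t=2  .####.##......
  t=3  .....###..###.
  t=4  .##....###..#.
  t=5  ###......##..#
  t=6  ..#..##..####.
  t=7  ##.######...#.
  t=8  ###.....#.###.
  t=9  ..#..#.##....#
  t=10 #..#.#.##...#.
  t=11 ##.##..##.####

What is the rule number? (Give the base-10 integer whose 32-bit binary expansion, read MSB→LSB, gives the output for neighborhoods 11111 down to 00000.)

  #####|.  b31=0 t=1,i=11
  ####.|.  b30=0 t=1,i=12
  ###.#|.  b29=0 t=1,i=13
  ###..|#  b28=1 t=0,i=5
  ##.##|#  b27=1 t=2,i=5
  ##.#.|.  b26=0 t=1,i=0
  ##..#|#  b25=1 t=3,i=8
  ##...|.  b24=0 t=0,i=6
  #.###|.  b23=0 t=0,i=3
  #.##.|#  b22=1 t=2,i=6
  #.#.#|.  b21=0 t=10,i=5
  #.#..|#  b20=1 t=0,i=12
  #..##|#  b19=1 t=3,i=9
  #..#.|.  b18=0 t=0,i=0
  #...#|#  b17=1 t=1,i=3
  #....|.  b16=0 t=0,i=7
  .####|.  b15=0 t=1,i=10
  .###.|.  b14=0 t=0,i=4
  .##.#|#  b13=1 t=7,i=1
  .##..|#  b12=1 t=2,i=7
  .#.##|.  b11=0 t=0,i=2
  .#.#.|#  b10=1 t=0,i=11
  .#..#|#  b9=1 t=0,i=13
  .#...|#  b8=1 t=1,i=2
  ..###|.  b7=0 t=1,i=9
  ..##.|#  b6=1 t=4,i=1
  ..#.#|#  b5=1 t=0,i=1
  ..#..|.  b4=0 t=1,i=5
  ...##|.  b3=0 t=1,i=8
  ...#.|#  b2=1 t=0,i=9
  ....#|.  b1=0 t=0,i=8
  .....|#  b0=1 t=2,i=10
  bits 00011010010110100011011101100101 = 442120037

442120037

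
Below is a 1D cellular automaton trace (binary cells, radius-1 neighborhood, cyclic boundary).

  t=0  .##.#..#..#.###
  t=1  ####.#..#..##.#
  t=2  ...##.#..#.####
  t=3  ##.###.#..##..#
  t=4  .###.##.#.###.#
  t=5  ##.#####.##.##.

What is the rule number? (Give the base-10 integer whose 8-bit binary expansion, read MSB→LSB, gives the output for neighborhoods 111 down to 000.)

  nb ###: next=.  (t=0,i=13, bit7=0)
  nb ##.: next=#  (t=0,i=2, bit6=1)
  nb #.#: next=#  (t=0,i=0, bit5=1)
  nb #..: next=#  (t=0,i=5, bit4=1)
  nb .##: next=#  (t=0,i=1, bit3=1)
  nb .#.: next=.  (t=0,i=4, bit2=0)
  nb ..#: next=.  (t=0,i=6, bit1=0)
  nb ...: next=#  (t=2,i=1, bit0=1)
  bits 01111001 = 121

121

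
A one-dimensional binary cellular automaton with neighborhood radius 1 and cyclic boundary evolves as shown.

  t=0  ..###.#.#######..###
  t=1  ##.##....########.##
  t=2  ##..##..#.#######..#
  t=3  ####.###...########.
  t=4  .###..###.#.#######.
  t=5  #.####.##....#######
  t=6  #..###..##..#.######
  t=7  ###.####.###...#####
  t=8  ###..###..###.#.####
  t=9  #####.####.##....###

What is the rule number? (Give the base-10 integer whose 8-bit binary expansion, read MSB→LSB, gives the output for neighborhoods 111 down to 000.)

  nb ###: next=#  (t=0,i=3, bit7=1)
  nb ##.: next=#  (t=0,i=4, bit6=1)
  nb #.#: next=.  (t=0,i=5, bit5=0)
  nb #..: next=#  (t=0,i=0, bit4=1)
  nb .##: next=.  (t=0,i=2, bit3=0)
  nb .#.: next=.  (t=0,i=6, bit2=0)
  nb ..#: next=#  (t=0,i=1, bit1=1)
  nb ...: next=.  (t=1,i=6, bit0=0)
  bits 11010010 = 210

210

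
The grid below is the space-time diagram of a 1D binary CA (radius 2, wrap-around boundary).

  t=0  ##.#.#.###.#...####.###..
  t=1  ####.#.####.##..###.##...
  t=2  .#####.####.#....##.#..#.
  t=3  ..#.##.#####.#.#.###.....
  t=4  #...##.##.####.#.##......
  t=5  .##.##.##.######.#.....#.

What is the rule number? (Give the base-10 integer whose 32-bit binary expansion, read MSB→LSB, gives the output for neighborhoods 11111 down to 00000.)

1692590402

  [31] ##### => .  t=2,i=3
  [30] ####. => #  t=0,i=17
  [29] ###.# => #  t=0,i=9
  [28] ###.. => .  t=0,i=22
  [27] ##.## => .  t=0,i=19
  [26] ##.#. => #  t=0,i=2
  [25] ##..# => .  t=0,i=23
  [24] ##... => .  t=1,i=22
  [23] #.### => #  t=0,i=7
  [22] #.##. => #  t=1,i=12
  [21] #.#.# => #  t=0,i=3
  [20] #.#.. => .  t=0,i=11
  [19] #..## => .  t=0,i=24
  [18] #..#. => .  t=2,i=22
  [17] #...# => #  t=0,i=13
  [16] #.... => .  t=2,i=14
  [15] .#### => #  t=0,i=16
  [14] .###. => #  t=0,i=8
  [13] .##.# => #  t=0,i=1
  [12] .##.. => .  t=1,i=13
  [11] .#.## => .  t=0,i=6
  [10] .#.#. => .  t=0,i=4
  [9] .#..# => .  t=2,i=21
  [8] .#... => #  t=0,i=12
  [7] ..### => .  t=0,i=15
  [6] ..##. => #  t=0,i=0
  [5] ..#.# => .  t=3,i=2
  [4] ..#.. => .  t=2,i=23
  [3] ...## => .  t=0,i=14
  [2] ...#. => .  t=3,i=1
  [1] ....# => #  t=2,i=15
  [0] ..... => .  t=3,i=22
  bits 01100100111000101110000101000010 = 1692590402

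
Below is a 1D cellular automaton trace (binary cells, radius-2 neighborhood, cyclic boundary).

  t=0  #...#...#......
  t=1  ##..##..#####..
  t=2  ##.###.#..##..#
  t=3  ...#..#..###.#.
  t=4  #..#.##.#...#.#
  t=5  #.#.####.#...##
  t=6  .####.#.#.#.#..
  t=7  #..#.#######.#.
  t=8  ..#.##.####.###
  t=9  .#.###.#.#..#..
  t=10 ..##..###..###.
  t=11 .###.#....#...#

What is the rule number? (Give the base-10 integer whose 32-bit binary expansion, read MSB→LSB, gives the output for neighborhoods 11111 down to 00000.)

3320659289

  [31] ##### => #  t=1,i=10
  [30] ####. => #  t=1,i=11
  [29] ###.# => .  t=2,i=1
  [28] ###.. => .  t=1,i=12
  [27] ##.## => .  t=2,i=2
  [26] ##.#. => #  t=2,i=6
  [25] ##..# => .  t=1,i=2
  [24] ##... => #  t=10,i=14
  [23] #.### => #  t=2,i=3
  [22] #.##. => #  t=4,i=5
  [21] #.#.# => #  t=5,i=2
  [20] #.#.. => .  t=2,i=7
  [19] #..## => #  t=1,i=3
  [18] #..#. => #  t=3,i=5
  [17] #...# => .  t=0,i=2
  [16] #.... => #  t=0,i=10
  [15] .#### => .  t=1,i=9
  [14] .###. => .  t=2,i=0
  [13] .##.# => #  t=4,i=6
  [12] .##.. => #  t=1,i=1
  [11] .#.## => #  t=4,i=4
  [10] .#.#. => #  t=6,i=7
  [9] .#..# => .  t=2,i=8
  [8] .#... => #  t=0,i=1
  [7] ..### => .  t=1,i=8
  [6] ..##. => #  t=1,i=0
  [5] ..#.# => .  t=4,i=3
  [4] ..#.. => #  t=0,i=0
  [3] ...## => #  t=5,i=12
  [2] ...#. => .  t=0,i=3
  [1] ....# => .  t=0,i=13
  [0] ..... => #  t=0,i=11
  bits 11000101111011010011110101011001 = 3320659289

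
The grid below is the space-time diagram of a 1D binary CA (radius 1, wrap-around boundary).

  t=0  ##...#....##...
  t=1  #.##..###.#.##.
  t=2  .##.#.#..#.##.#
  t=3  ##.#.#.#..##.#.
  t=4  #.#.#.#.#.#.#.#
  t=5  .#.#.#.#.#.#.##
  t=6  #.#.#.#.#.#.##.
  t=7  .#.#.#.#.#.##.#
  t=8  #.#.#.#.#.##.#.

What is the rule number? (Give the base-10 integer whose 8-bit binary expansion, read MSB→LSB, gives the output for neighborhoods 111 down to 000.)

  [7] ### => .  t=1,i=7
  [6] ##. => .  t=0,i=1
  [5] #.# => #  t=1,i=1
  [4] #.. => #  t=0,i=2
  [3] .## => #  t=0,i=0
  [2] .#. => .  t=0,i=5
  [1] ..# => .  t=0,i=4
  [0] ... => #  t=0,i=3
  bits 00111001 = 57

57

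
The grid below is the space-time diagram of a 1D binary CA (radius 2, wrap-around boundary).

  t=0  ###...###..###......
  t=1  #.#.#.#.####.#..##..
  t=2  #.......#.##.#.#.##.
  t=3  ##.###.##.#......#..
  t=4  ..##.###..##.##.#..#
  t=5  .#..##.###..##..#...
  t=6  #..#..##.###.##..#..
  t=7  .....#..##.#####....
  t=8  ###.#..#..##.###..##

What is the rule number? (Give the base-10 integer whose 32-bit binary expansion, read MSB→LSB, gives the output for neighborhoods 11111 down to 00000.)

  #####|#  b31=1 t=7,i=13
  ####.|#  b30=1 t=1,i=10
  ###.#|#  b29=1 t=1,i=11
  ###..|#  b28=1 t=0,i=2
  ##.##|#  b27=1 t=3,i=2
  ##.#.|.  b26=0 t=1,i=12
  ##..#|#  b25=1 t=0,i=9
  ##...|.  b24=0 t=0,i=3
  #.###|#  b23=1 t=1,i=8
  #.##.|#  b22=1 t=2,i=10
  #.#.#|.  b21=0 t=1,i=2
  #.#..|#  b20=1 t=1,i=13
  #..##|#  b19=1 t=0,i=10
  #..#.|.  b18=0 t=1,i=19
  #...#|#  b17=1 t=0,i=4
  #....|.  b16=0 t=0,i=15
  .####|.  b15=0 t=1,i=9
  .###.|.  b14=0 t=0,i=1
  .##.#|.  b13=0 t=2,i=11
  .##..|#  b12=1 t=1,i=17
  .#.##|.  b11=0 t=1,i=7
  .#.#.|.  b10=0 t=1,i=1
  .#..#|.  b9=0 t=1,i=14
  .#...|#  b8=1 t=2,i=1
  ..###|#  b7=1 t=0,i=0
  ..##.|.  b6=0 t=1,i=16
  ..#.#|#  b5=1 t=1,i=0
  ..#..|.  b4=0 t=3,i=17
  ...##|.  b3=0 t=0,i=5
  ...#.|#  b2=1 t=2,i=7
  ....#|.  b1=0 t=0,i=18
  .....|#  b0=1 t=0,i=16
  bits 11111010110110100001000110100101 = 4208595365

4208595365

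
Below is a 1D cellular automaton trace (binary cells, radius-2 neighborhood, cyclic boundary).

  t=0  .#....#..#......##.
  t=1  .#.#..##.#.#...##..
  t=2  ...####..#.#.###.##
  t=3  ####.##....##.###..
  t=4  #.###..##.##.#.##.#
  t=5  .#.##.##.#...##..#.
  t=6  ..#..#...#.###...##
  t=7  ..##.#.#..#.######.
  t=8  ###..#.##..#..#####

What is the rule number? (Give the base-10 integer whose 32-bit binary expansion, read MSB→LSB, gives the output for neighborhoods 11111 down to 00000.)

4181412568

  [31] ##### => #  t=7,i=14
  [30] ####. => #  t=2,i=5
  [29] ###.# => #  t=2,i=15
  [28] ###.. => #  t=2,i=6
  [27] ##.## => #  t=2,i=16
  [26] ##.#. => .  t=1,i=8
  [25] ##..# => .  t=0,i=18
  [24] ##... => #  t=1,i=17
  [23] #.### => .  t=2,i=13
  [22] #.##. => .  t=2,i=17
  [21] #.#.# => #  t=1,i=9
  [20] #.#.. => #  t=1,i=3
  [19] #..## => #  t=1,i=5
  [18] #..#. => .  t=0,i=0
  [17] #...# => #  t=1,i=13
  [16] #.... => #  t=0,i=3
  [15] .#### => .  t=2,i=4
  [14] .###. => #  t=2,i=14
  [13] .##.# => .  t=1,i=7
  [12] .##.. => .  t=0,i=17
  [11] .#.## => #  t=2,i=12
  [10] .#.#. => .  t=1,i=2
  [9] .#..# => #  t=0,i=7
  [8] .#... => .  t=0,i=2
  [7] ..### => #  t=2,i=3
  [6] ..##. => #  t=0,i=16
  [5] ..#.# => .  t=1,i=1
  [4] ..#.. => #  t=0,i=1
  [3] ...## => #  t=0,i=15
  [2] ...#. => .  t=0,i=5
  [1] ....# => .  t=0,i=4
  [0] ..... => .  t=0,i=12
  bits 11111001001110110100101011011000 = 4181412568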